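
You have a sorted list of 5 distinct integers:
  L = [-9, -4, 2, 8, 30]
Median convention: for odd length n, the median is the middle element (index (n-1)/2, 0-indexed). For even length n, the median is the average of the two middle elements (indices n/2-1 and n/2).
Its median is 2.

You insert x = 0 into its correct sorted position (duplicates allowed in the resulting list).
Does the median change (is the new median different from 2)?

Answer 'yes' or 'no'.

Answer: yes

Derivation:
Old median = 2
Insert x = 0
New median = 1
Changed? yes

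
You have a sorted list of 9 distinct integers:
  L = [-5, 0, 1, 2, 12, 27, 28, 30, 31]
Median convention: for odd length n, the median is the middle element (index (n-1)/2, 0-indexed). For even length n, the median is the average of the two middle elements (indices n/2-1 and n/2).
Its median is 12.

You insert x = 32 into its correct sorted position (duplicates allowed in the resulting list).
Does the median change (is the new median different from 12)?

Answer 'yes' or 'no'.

Old median = 12
Insert x = 32
New median = 39/2
Changed? yes

Answer: yes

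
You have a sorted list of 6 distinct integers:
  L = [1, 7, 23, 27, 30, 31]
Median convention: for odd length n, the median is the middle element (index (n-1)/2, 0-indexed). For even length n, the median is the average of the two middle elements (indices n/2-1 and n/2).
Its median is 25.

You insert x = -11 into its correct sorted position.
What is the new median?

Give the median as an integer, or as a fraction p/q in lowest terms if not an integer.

Old list (sorted, length 6): [1, 7, 23, 27, 30, 31]
Old median = 25
Insert x = -11
Old length even (6). Middle pair: indices 2,3 = 23,27.
New length odd (7). New median = single middle element.
x = -11: 0 elements are < x, 6 elements are > x.
New sorted list: [-11, 1, 7, 23, 27, 30, 31]
New median = 23

Answer: 23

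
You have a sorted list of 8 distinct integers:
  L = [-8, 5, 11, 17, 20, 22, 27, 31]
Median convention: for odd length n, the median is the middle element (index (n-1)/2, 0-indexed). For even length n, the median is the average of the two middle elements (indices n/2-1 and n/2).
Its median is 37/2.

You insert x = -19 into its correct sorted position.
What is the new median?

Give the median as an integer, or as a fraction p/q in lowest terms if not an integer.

Old list (sorted, length 8): [-8, 5, 11, 17, 20, 22, 27, 31]
Old median = 37/2
Insert x = -19
Old length even (8). Middle pair: indices 3,4 = 17,20.
New length odd (9). New median = single middle element.
x = -19: 0 elements are < x, 8 elements are > x.
New sorted list: [-19, -8, 5, 11, 17, 20, 22, 27, 31]
New median = 17

Answer: 17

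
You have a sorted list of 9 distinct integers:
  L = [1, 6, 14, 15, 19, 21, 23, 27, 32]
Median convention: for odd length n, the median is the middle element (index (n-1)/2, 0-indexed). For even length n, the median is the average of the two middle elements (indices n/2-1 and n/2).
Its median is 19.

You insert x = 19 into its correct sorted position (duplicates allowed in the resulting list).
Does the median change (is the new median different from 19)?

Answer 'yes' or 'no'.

Old median = 19
Insert x = 19
New median = 19
Changed? no

Answer: no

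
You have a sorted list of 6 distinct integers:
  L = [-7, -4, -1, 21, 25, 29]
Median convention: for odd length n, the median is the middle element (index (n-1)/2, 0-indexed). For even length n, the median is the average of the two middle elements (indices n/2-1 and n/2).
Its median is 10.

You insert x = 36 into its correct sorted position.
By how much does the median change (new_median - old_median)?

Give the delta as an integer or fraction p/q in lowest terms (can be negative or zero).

Old median = 10
After inserting x = 36: new sorted = [-7, -4, -1, 21, 25, 29, 36]
New median = 21
Delta = 21 - 10 = 11

Answer: 11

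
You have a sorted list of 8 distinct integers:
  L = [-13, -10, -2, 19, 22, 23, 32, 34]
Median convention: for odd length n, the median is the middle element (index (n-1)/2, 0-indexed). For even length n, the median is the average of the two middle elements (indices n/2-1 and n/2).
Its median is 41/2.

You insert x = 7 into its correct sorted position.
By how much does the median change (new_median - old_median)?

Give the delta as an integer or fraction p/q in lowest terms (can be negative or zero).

Old median = 41/2
After inserting x = 7: new sorted = [-13, -10, -2, 7, 19, 22, 23, 32, 34]
New median = 19
Delta = 19 - 41/2 = -3/2

Answer: -3/2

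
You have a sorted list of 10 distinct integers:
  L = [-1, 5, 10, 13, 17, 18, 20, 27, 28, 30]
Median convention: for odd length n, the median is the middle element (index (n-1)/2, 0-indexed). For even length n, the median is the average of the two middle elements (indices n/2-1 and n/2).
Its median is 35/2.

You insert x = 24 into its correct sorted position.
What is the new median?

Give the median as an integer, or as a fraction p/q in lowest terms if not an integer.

Old list (sorted, length 10): [-1, 5, 10, 13, 17, 18, 20, 27, 28, 30]
Old median = 35/2
Insert x = 24
Old length even (10). Middle pair: indices 4,5 = 17,18.
New length odd (11). New median = single middle element.
x = 24: 7 elements are < x, 3 elements are > x.
New sorted list: [-1, 5, 10, 13, 17, 18, 20, 24, 27, 28, 30]
New median = 18

Answer: 18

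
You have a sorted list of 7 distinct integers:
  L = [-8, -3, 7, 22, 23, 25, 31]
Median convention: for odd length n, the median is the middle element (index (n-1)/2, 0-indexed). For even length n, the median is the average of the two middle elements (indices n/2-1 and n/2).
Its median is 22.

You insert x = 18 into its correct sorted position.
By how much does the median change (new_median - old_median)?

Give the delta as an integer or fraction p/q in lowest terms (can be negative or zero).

Answer: -2

Derivation:
Old median = 22
After inserting x = 18: new sorted = [-8, -3, 7, 18, 22, 23, 25, 31]
New median = 20
Delta = 20 - 22 = -2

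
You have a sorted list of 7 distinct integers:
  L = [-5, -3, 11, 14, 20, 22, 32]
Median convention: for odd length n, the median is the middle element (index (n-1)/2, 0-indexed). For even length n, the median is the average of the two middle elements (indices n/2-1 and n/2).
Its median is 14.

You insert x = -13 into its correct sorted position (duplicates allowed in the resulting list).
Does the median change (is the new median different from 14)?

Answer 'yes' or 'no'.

Old median = 14
Insert x = -13
New median = 25/2
Changed? yes

Answer: yes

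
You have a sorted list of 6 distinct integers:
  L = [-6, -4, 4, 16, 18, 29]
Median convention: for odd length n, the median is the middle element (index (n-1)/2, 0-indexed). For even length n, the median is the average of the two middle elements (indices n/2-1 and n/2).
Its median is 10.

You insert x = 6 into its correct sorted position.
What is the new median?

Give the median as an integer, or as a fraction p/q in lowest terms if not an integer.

Answer: 6

Derivation:
Old list (sorted, length 6): [-6, -4, 4, 16, 18, 29]
Old median = 10
Insert x = 6
Old length even (6). Middle pair: indices 2,3 = 4,16.
New length odd (7). New median = single middle element.
x = 6: 3 elements are < x, 3 elements are > x.
New sorted list: [-6, -4, 4, 6, 16, 18, 29]
New median = 6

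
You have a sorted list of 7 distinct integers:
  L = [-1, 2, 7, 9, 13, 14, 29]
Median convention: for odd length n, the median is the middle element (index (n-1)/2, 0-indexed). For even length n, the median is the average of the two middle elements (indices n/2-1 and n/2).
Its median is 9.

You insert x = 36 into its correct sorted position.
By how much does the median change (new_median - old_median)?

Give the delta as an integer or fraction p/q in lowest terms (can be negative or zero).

Answer: 2

Derivation:
Old median = 9
After inserting x = 36: new sorted = [-1, 2, 7, 9, 13, 14, 29, 36]
New median = 11
Delta = 11 - 9 = 2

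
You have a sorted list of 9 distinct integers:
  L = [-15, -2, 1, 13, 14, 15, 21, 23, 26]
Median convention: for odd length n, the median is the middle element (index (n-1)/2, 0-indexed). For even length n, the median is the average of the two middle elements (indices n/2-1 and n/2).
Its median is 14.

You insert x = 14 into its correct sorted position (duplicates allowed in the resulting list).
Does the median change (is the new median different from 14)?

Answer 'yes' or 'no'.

Old median = 14
Insert x = 14
New median = 14
Changed? no

Answer: no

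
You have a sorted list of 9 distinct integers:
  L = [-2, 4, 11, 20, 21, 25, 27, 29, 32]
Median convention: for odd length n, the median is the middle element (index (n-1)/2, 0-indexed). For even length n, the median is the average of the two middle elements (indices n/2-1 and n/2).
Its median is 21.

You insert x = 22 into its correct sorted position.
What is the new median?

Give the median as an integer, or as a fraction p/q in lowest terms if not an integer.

Old list (sorted, length 9): [-2, 4, 11, 20, 21, 25, 27, 29, 32]
Old median = 21
Insert x = 22
Old length odd (9). Middle was index 4 = 21.
New length even (10). New median = avg of two middle elements.
x = 22: 5 elements are < x, 4 elements are > x.
New sorted list: [-2, 4, 11, 20, 21, 22, 25, 27, 29, 32]
New median = 43/2

Answer: 43/2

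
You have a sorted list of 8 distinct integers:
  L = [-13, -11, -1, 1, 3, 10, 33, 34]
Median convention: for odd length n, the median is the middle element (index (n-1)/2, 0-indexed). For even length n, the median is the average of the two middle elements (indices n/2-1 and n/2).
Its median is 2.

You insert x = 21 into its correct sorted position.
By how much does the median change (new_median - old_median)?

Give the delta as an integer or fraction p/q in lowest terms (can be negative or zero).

Answer: 1

Derivation:
Old median = 2
After inserting x = 21: new sorted = [-13, -11, -1, 1, 3, 10, 21, 33, 34]
New median = 3
Delta = 3 - 2 = 1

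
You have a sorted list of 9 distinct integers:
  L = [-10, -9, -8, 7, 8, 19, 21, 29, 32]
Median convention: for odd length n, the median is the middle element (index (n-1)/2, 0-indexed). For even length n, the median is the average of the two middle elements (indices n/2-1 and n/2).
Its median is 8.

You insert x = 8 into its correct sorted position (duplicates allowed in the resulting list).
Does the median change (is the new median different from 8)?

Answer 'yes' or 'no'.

Answer: no

Derivation:
Old median = 8
Insert x = 8
New median = 8
Changed? no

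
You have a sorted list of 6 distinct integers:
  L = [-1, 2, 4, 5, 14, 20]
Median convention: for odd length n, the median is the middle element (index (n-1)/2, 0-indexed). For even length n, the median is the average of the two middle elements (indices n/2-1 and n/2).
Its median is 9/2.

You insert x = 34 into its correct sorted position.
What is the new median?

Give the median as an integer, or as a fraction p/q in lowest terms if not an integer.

Old list (sorted, length 6): [-1, 2, 4, 5, 14, 20]
Old median = 9/2
Insert x = 34
Old length even (6). Middle pair: indices 2,3 = 4,5.
New length odd (7). New median = single middle element.
x = 34: 6 elements are < x, 0 elements are > x.
New sorted list: [-1, 2, 4, 5, 14, 20, 34]
New median = 5

Answer: 5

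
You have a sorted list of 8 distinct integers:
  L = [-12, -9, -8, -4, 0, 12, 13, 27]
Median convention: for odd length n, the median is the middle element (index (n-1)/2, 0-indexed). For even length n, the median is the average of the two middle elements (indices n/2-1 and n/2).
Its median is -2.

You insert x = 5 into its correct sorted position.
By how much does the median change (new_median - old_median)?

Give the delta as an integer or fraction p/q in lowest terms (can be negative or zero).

Answer: 2

Derivation:
Old median = -2
After inserting x = 5: new sorted = [-12, -9, -8, -4, 0, 5, 12, 13, 27]
New median = 0
Delta = 0 - -2 = 2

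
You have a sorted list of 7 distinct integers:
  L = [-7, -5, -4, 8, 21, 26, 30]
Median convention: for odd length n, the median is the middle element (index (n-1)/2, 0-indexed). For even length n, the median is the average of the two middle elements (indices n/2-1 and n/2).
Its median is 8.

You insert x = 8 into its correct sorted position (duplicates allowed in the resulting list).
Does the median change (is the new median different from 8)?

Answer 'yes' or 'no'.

Answer: no

Derivation:
Old median = 8
Insert x = 8
New median = 8
Changed? no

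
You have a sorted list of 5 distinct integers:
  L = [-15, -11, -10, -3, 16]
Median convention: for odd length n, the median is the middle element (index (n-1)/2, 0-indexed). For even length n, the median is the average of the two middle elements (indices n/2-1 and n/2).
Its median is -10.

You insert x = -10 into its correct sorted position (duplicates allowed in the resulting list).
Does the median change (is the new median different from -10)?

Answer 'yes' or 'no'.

Answer: no

Derivation:
Old median = -10
Insert x = -10
New median = -10
Changed? no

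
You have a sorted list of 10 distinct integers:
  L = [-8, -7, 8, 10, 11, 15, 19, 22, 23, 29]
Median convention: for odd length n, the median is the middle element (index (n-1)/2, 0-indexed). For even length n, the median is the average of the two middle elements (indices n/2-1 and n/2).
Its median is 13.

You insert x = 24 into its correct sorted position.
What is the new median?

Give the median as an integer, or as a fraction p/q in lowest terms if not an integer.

Answer: 15

Derivation:
Old list (sorted, length 10): [-8, -7, 8, 10, 11, 15, 19, 22, 23, 29]
Old median = 13
Insert x = 24
Old length even (10). Middle pair: indices 4,5 = 11,15.
New length odd (11). New median = single middle element.
x = 24: 9 elements are < x, 1 elements are > x.
New sorted list: [-8, -7, 8, 10, 11, 15, 19, 22, 23, 24, 29]
New median = 15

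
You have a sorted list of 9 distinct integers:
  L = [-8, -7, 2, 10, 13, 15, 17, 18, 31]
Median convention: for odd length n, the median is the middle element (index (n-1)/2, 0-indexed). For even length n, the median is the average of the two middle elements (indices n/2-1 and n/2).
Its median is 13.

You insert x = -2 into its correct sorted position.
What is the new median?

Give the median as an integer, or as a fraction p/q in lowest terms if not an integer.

Old list (sorted, length 9): [-8, -7, 2, 10, 13, 15, 17, 18, 31]
Old median = 13
Insert x = -2
Old length odd (9). Middle was index 4 = 13.
New length even (10). New median = avg of two middle elements.
x = -2: 2 elements are < x, 7 elements are > x.
New sorted list: [-8, -7, -2, 2, 10, 13, 15, 17, 18, 31]
New median = 23/2

Answer: 23/2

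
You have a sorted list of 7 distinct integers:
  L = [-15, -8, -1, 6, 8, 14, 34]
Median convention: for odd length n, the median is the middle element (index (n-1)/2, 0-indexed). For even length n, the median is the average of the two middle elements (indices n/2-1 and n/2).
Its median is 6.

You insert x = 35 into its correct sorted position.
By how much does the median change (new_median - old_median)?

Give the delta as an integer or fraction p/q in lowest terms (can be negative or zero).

Old median = 6
After inserting x = 35: new sorted = [-15, -8, -1, 6, 8, 14, 34, 35]
New median = 7
Delta = 7 - 6 = 1

Answer: 1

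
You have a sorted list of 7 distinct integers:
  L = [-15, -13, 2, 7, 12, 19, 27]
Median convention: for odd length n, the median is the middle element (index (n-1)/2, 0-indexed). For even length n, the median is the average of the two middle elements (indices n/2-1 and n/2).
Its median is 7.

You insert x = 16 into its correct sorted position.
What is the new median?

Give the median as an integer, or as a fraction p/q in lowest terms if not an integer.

Old list (sorted, length 7): [-15, -13, 2, 7, 12, 19, 27]
Old median = 7
Insert x = 16
Old length odd (7). Middle was index 3 = 7.
New length even (8). New median = avg of two middle elements.
x = 16: 5 elements are < x, 2 elements are > x.
New sorted list: [-15, -13, 2, 7, 12, 16, 19, 27]
New median = 19/2

Answer: 19/2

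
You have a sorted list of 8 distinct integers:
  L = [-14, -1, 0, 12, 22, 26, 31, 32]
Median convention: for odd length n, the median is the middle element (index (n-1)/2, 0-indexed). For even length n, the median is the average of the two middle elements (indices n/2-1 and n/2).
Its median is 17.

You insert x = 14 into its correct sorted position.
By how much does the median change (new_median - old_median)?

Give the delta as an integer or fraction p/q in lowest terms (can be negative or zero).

Answer: -3

Derivation:
Old median = 17
After inserting x = 14: new sorted = [-14, -1, 0, 12, 14, 22, 26, 31, 32]
New median = 14
Delta = 14 - 17 = -3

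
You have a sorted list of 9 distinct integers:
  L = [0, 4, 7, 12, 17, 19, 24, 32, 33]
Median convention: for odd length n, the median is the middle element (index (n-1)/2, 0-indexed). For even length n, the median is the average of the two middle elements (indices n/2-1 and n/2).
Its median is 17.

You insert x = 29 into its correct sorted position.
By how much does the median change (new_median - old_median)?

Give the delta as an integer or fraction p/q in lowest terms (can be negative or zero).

Old median = 17
After inserting x = 29: new sorted = [0, 4, 7, 12, 17, 19, 24, 29, 32, 33]
New median = 18
Delta = 18 - 17 = 1

Answer: 1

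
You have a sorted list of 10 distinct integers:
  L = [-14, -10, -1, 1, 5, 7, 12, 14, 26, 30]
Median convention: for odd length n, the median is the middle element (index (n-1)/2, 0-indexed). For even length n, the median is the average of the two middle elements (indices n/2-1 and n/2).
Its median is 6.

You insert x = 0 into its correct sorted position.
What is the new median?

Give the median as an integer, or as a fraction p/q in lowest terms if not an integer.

Answer: 5

Derivation:
Old list (sorted, length 10): [-14, -10, -1, 1, 5, 7, 12, 14, 26, 30]
Old median = 6
Insert x = 0
Old length even (10). Middle pair: indices 4,5 = 5,7.
New length odd (11). New median = single middle element.
x = 0: 3 elements are < x, 7 elements are > x.
New sorted list: [-14, -10, -1, 0, 1, 5, 7, 12, 14, 26, 30]
New median = 5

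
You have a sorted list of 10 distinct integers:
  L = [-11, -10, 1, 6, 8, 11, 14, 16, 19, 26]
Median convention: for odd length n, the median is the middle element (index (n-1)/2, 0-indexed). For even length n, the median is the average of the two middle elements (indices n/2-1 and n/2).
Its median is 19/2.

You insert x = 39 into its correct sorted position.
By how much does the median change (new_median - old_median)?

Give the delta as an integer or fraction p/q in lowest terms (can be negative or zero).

Old median = 19/2
After inserting x = 39: new sorted = [-11, -10, 1, 6, 8, 11, 14, 16, 19, 26, 39]
New median = 11
Delta = 11 - 19/2 = 3/2

Answer: 3/2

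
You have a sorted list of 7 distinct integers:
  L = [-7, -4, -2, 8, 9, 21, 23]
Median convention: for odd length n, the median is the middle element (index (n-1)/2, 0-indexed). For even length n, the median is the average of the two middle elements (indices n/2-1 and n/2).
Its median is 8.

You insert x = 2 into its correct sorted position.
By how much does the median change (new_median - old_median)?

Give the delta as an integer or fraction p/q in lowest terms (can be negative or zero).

Old median = 8
After inserting x = 2: new sorted = [-7, -4, -2, 2, 8, 9, 21, 23]
New median = 5
Delta = 5 - 8 = -3

Answer: -3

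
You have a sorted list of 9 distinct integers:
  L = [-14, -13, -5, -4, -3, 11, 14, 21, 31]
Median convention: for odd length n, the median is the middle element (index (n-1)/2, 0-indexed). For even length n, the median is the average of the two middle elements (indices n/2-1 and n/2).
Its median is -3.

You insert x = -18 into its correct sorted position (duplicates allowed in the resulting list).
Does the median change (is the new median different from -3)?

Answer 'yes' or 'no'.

Old median = -3
Insert x = -18
New median = -7/2
Changed? yes

Answer: yes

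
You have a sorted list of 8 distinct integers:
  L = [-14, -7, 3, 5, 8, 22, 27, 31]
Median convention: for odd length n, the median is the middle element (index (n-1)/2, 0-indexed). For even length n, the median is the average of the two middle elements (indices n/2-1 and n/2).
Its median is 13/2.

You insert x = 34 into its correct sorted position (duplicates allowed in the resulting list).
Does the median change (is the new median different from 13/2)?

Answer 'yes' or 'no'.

Old median = 13/2
Insert x = 34
New median = 8
Changed? yes

Answer: yes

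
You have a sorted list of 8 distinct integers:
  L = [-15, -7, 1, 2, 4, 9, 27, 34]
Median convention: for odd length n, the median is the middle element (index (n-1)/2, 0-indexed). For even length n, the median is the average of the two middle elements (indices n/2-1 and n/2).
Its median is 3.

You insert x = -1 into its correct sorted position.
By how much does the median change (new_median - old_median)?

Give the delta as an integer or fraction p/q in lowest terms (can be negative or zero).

Old median = 3
After inserting x = -1: new sorted = [-15, -7, -1, 1, 2, 4, 9, 27, 34]
New median = 2
Delta = 2 - 3 = -1

Answer: -1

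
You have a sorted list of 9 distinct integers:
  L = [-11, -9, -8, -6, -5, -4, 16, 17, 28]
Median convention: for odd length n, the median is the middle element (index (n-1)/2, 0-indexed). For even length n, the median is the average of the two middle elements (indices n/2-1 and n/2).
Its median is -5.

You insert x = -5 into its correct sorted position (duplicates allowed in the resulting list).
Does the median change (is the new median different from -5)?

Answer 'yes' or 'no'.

Answer: no

Derivation:
Old median = -5
Insert x = -5
New median = -5
Changed? no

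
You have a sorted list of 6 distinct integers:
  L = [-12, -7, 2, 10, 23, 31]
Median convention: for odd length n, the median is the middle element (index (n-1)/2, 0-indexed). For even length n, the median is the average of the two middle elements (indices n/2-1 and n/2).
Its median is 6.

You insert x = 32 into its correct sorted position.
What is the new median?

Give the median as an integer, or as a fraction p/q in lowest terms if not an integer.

Old list (sorted, length 6): [-12, -7, 2, 10, 23, 31]
Old median = 6
Insert x = 32
Old length even (6). Middle pair: indices 2,3 = 2,10.
New length odd (7). New median = single middle element.
x = 32: 6 elements are < x, 0 elements are > x.
New sorted list: [-12, -7, 2, 10, 23, 31, 32]
New median = 10

Answer: 10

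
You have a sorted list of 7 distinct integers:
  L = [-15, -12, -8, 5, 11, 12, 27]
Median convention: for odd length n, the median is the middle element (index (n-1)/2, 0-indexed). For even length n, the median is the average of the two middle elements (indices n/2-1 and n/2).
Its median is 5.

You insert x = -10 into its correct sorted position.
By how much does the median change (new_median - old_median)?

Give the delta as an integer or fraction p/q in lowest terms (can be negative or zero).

Old median = 5
After inserting x = -10: new sorted = [-15, -12, -10, -8, 5, 11, 12, 27]
New median = -3/2
Delta = -3/2 - 5 = -13/2

Answer: -13/2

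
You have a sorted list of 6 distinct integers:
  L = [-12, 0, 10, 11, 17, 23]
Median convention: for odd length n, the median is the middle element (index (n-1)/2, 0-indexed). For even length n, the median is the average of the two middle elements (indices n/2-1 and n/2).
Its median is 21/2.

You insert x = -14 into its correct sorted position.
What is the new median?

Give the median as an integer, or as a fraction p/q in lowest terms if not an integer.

Old list (sorted, length 6): [-12, 0, 10, 11, 17, 23]
Old median = 21/2
Insert x = -14
Old length even (6). Middle pair: indices 2,3 = 10,11.
New length odd (7). New median = single middle element.
x = -14: 0 elements are < x, 6 elements are > x.
New sorted list: [-14, -12, 0, 10, 11, 17, 23]
New median = 10

Answer: 10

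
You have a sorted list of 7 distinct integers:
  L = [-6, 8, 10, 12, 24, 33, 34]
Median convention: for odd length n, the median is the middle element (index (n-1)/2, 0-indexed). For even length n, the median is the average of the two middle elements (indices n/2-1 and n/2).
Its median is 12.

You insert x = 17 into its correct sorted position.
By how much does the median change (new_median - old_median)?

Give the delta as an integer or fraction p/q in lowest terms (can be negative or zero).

Answer: 5/2

Derivation:
Old median = 12
After inserting x = 17: new sorted = [-6, 8, 10, 12, 17, 24, 33, 34]
New median = 29/2
Delta = 29/2 - 12 = 5/2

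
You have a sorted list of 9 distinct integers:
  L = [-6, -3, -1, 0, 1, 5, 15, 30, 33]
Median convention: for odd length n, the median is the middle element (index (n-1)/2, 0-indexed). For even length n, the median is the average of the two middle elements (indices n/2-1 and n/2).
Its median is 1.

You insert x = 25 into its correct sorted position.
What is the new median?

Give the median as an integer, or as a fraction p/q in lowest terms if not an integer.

Old list (sorted, length 9): [-6, -3, -1, 0, 1, 5, 15, 30, 33]
Old median = 1
Insert x = 25
Old length odd (9). Middle was index 4 = 1.
New length even (10). New median = avg of two middle elements.
x = 25: 7 elements are < x, 2 elements are > x.
New sorted list: [-6, -3, -1, 0, 1, 5, 15, 25, 30, 33]
New median = 3

Answer: 3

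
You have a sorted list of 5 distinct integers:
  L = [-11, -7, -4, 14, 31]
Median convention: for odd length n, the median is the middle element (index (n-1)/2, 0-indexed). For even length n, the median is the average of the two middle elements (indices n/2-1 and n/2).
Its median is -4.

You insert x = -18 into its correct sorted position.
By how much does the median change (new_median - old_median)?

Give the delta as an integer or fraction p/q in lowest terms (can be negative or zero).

Answer: -3/2

Derivation:
Old median = -4
After inserting x = -18: new sorted = [-18, -11, -7, -4, 14, 31]
New median = -11/2
Delta = -11/2 - -4 = -3/2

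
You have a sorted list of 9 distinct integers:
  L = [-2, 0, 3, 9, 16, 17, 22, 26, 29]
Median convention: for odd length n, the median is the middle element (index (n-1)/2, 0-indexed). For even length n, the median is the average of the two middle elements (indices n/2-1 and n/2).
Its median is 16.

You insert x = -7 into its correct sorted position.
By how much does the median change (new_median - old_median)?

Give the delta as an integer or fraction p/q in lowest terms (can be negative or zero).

Old median = 16
After inserting x = -7: new sorted = [-7, -2, 0, 3, 9, 16, 17, 22, 26, 29]
New median = 25/2
Delta = 25/2 - 16 = -7/2

Answer: -7/2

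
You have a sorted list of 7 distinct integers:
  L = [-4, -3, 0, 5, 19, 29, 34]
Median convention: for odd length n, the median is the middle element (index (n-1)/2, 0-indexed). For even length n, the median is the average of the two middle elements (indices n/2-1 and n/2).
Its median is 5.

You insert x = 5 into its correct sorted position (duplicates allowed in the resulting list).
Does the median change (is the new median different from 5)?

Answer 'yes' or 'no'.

Answer: no

Derivation:
Old median = 5
Insert x = 5
New median = 5
Changed? no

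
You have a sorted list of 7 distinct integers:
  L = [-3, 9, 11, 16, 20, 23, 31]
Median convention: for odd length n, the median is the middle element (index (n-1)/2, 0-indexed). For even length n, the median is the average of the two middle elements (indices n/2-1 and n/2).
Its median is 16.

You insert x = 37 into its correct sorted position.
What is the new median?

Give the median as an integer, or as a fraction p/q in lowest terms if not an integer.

Answer: 18

Derivation:
Old list (sorted, length 7): [-3, 9, 11, 16, 20, 23, 31]
Old median = 16
Insert x = 37
Old length odd (7). Middle was index 3 = 16.
New length even (8). New median = avg of two middle elements.
x = 37: 7 elements are < x, 0 elements are > x.
New sorted list: [-3, 9, 11, 16, 20, 23, 31, 37]
New median = 18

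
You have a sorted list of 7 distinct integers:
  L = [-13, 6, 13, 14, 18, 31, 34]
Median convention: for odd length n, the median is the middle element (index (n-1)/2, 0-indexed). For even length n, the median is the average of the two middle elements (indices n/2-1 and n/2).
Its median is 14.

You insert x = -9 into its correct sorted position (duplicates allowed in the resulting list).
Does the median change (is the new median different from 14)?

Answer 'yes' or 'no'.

Old median = 14
Insert x = -9
New median = 27/2
Changed? yes

Answer: yes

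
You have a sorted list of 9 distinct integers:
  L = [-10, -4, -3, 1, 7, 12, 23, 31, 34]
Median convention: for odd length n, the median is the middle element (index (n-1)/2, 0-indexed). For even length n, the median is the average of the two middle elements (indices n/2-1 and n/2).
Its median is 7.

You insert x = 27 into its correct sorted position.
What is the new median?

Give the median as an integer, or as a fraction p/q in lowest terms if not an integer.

Answer: 19/2

Derivation:
Old list (sorted, length 9): [-10, -4, -3, 1, 7, 12, 23, 31, 34]
Old median = 7
Insert x = 27
Old length odd (9). Middle was index 4 = 7.
New length even (10). New median = avg of two middle elements.
x = 27: 7 elements are < x, 2 elements are > x.
New sorted list: [-10, -4, -3, 1, 7, 12, 23, 27, 31, 34]
New median = 19/2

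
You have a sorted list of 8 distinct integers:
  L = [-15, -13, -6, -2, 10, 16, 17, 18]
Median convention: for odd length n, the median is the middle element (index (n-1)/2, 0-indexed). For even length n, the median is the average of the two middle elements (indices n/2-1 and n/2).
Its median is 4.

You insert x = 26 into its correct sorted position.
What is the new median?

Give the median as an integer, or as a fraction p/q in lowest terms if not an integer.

Old list (sorted, length 8): [-15, -13, -6, -2, 10, 16, 17, 18]
Old median = 4
Insert x = 26
Old length even (8). Middle pair: indices 3,4 = -2,10.
New length odd (9). New median = single middle element.
x = 26: 8 elements are < x, 0 elements are > x.
New sorted list: [-15, -13, -6, -2, 10, 16, 17, 18, 26]
New median = 10

Answer: 10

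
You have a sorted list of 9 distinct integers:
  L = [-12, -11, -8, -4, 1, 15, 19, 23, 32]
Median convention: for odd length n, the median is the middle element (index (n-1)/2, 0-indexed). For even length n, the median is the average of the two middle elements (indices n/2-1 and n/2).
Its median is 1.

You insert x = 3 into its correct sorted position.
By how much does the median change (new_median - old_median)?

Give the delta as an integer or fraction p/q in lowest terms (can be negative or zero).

Old median = 1
After inserting x = 3: new sorted = [-12, -11, -8, -4, 1, 3, 15, 19, 23, 32]
New median = 2
Delta = 2 - 1 = 1

Answer: 1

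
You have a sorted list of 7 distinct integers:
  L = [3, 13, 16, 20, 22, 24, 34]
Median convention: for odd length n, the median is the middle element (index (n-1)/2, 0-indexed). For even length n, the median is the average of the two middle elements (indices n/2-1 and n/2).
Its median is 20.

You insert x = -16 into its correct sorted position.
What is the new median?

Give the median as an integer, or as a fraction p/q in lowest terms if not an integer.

Old list (sorted, length 7): [3, 13, 16, 20, 22, 24, 34]
Old median = 20
Insert x = -16
Old length odd (7). Middle was index 3 = 20.
New length even (8). New median = avg of two middle elements.
x = -16: 0 elements are < x, 7 elements are > x.
New sorted list: [-16, 3, 13, 16, 20, 22, 24, 34]
New median = 18

Answer: 18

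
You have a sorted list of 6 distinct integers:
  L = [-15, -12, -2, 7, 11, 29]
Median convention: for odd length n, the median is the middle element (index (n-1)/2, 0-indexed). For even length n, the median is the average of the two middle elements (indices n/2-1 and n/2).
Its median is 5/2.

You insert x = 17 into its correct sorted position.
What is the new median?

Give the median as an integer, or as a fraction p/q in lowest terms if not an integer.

Old list (sorted, length 6): [-15, -12, -2, 7, 11, 29]
Old median = 5/2
Insert x = 17
Old length even (6). Middle pair: indices 2,3 = -2,7.
New length odd (7). New median = single middle element.
x = 17: 5 elements are < x, 1 elements are > x.
New sorted list: [-15, -12, -2, 7, 11, 17, 29]
New median = 7

Answer: 7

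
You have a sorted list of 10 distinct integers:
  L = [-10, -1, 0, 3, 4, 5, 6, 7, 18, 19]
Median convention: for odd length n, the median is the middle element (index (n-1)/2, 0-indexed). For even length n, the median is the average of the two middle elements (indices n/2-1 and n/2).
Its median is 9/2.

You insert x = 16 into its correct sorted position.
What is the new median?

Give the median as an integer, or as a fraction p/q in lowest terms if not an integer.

Answer: 5

Derivation:
Old list (sorted, length 10): [-10, -1, 0, 3, 4, 5, 6, 7, 18, 19]
Old median = 9/2
Insert x = 16
Old length even (10). Middle pair: indices 4,5 = 4,5.
New length odd (11). New median = single middle element.
x = 16: 8 elements are < x, 2 elements are > x.
New sorted list: [-10, -1, 0, 3, 4, 5, 6, 7, 16, 18, 19]
New median = 5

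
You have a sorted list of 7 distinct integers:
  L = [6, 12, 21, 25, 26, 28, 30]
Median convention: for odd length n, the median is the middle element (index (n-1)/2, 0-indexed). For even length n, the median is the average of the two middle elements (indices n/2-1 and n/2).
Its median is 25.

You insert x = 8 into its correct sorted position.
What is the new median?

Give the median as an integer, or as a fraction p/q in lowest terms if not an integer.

Old list (sorted, length 7): [6, 12, 21, 25, 26, 28, 30]
Old median = 25
Insert x = 8
Old length odd (7). Middle was index 3 = 25.
New length even (8). New median = avg of two middle elements.
x = 8: 1 elements are < x, 6 elements are > x.
New sorted list: [6, 8, 12, 21, 25, 26, 28, 30]
New median = 23

Answer: 23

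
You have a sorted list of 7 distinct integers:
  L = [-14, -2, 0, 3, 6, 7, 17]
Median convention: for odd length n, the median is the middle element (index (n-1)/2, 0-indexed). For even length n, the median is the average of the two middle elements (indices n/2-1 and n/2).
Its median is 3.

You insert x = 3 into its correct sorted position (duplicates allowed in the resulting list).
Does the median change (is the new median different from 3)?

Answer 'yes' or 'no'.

Answer: no

Derivation:
Old median = 3
Insert x = 3
New median = 3
Changed? no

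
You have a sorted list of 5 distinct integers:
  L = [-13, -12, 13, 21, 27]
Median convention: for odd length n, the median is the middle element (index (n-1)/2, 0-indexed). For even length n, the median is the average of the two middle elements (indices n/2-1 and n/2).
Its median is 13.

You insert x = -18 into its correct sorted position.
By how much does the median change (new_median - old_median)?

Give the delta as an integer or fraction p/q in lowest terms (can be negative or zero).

Answer: -25/2

Derivation:
Old median = 13
After inserting x = -18: new sorted = [-18, -13, -12, 13, 21, 27]
New median = 1/2
Delta = 1/2 - 13 = -25/2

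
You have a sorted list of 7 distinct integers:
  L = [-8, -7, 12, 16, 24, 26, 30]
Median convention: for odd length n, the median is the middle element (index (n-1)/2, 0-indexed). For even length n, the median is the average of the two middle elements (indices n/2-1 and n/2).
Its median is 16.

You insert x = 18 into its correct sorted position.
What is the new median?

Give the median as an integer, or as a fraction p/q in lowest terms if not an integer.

Old list (sorted, length 7): [-8, -7, 12, 16, 24, 26, 30]
Old median = 16
Insert x = 18
Old length odd (7). Middle was index 3 = 16.
New length even (8). New median = avg of two middle elements.
x = 18: 4 elements are < x, 3 elements are > x.
New sorted list: [-8, -7, 12, 16, 18, 24, 26, 30]
New median = 17

Answer: 17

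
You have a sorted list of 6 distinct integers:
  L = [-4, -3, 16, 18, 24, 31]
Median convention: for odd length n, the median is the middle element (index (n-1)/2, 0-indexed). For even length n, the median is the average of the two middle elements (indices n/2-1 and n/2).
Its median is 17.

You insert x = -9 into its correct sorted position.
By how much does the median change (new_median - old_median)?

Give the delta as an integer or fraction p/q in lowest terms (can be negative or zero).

Old median = 17
After inserting x = -9: new sorted = [-9, -4, -3, 16, 18, 24, 31]
New median = 16
Delta = 16 - 17 = -1

Answer: -1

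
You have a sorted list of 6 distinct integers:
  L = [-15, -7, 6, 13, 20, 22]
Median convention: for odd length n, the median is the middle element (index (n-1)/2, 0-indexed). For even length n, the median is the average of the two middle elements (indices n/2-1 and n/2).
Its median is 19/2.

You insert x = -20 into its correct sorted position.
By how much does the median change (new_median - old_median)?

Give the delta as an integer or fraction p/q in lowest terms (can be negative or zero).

Answer: -7/2

Derivation:
Old median = 19/2
After inserting x = -20: new sorted = [-20, -15, -7, 6, 13, 20, 22]
New median = 6
Delta = 6 - 19/2 = -7/2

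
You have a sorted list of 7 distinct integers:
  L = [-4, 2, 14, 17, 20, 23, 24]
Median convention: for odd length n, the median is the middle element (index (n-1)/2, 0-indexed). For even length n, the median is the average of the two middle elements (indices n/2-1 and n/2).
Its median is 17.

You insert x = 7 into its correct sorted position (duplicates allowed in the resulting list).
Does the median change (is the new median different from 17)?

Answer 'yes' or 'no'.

Old median = 17
Insert x = 7
New median = 31/2
Changed? yes

Answer: yes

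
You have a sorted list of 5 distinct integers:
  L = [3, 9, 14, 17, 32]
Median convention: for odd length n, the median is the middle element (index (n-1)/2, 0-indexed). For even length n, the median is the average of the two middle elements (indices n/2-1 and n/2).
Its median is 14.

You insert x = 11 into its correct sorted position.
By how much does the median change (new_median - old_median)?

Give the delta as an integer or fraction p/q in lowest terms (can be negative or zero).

Old median = 14
After inserting x = 11: new sorted = [3, 9, 11, 14, 17, 32]
New median = 25/2
Delta = 25/2 - 14 = -3/2

Answer: -3/2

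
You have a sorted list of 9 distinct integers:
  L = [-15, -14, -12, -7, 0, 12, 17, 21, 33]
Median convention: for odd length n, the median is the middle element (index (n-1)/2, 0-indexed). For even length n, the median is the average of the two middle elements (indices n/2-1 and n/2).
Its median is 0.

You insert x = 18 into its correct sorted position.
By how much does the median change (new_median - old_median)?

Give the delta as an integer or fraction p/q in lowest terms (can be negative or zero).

Answer: 6

Derivation:
Old median = 0
After inserting x = 18: new sorted = [-15, -14, -12, -7, 0, 12, 17, 18, 21, 33]
New median = 6
Delta = 6 - 0 = 6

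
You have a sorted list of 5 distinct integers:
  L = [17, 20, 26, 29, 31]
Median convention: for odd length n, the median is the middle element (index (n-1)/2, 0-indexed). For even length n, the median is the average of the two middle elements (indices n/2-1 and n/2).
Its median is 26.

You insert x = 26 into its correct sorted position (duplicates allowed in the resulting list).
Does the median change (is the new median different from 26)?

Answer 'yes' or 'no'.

Old median = 26
Insert x = 26
New median = 26
Changed? no

Answer: no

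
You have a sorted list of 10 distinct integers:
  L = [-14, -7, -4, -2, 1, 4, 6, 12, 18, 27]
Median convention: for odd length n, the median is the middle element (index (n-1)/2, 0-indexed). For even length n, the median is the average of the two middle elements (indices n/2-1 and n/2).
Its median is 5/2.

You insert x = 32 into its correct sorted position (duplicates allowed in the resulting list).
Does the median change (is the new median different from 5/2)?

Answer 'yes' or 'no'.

Answer: yes

Derivation:
Old median = 5/2
Insert x = 32
New median = 4
Changed? yes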